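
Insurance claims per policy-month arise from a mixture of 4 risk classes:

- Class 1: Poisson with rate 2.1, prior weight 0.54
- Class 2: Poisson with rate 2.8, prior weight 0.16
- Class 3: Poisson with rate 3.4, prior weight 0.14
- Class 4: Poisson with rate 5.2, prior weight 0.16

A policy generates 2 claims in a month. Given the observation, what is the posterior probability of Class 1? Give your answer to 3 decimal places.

By Bayes' theorem, P(k | x) = P(Z=k) f_k(x) / Σ_j P(Z=j) f_j(x).
Component likelihoods at x = 2 claims:
  p_1 = 0.270016
  p_2 = 0.238375
  p_3 = 0.192898
  p_4 = 0.074584
Multiply by the mixture weights:
  P(Z=1)·p_1 = 0.54 × 0.270016 = 0.145809
  P(Z=2)·p_2 = 0.16 × 0.238375 = 0.0381401
  P(Z=3)·p_3 = 0.14 × 0.192898 = 0.0270057
  P(Z=4)·p_4 = 0.16 × 0.074584 = 0.0119334
Sum: 0.145809 + 0.0381401 + 0.0270057 + 0.0119334 = 0.222888
P(Class 1 | data) ≈ 0.654

0.654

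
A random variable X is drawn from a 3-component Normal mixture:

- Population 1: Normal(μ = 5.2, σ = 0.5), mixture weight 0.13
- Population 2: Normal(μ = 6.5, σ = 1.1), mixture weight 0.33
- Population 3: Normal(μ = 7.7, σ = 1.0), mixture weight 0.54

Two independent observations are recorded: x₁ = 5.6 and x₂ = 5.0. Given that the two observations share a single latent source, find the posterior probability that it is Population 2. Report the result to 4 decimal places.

0.1803

P(component k | x) = π_k·f_k(x) / marginal(x), where marginal(x) = Σ_j π_j·f_j(x).
Since both observations come from the same component, the likelihood for component k is f_k(x₁)·f_k(x₂).
  f_1 = [(1/(0.5·√(2π)))·exp(−(5.6−5.2)²/(2·0.5²)) = 0.797885·exp(-0.32000) = 0.579383] × [0.73654] = 0.426739
  f_2 = [(1/(1.1·√(2π)))·exp(−(5.6−6.5)²/(2·1.1²)) = 0.362675·exp(-0.33471) = 0.25951] × [0.14313] = 0.0371437
  f_3 = [(1/(1.0·√(2π)))·exp(−(5.6−7.7)²/(2·1.0²)) = 0.398942·exp(-2.20500) = 0.0439836] × [0.0104209] = 0.00045835
Unnormalised posteriors:
  π_1·f_1 = 0.13 × 0.426739 = 0.0554761
  π_2·f_2 = 0.33 × 0.0371437 = 0.0122574
  π_3·f_3 = 0.54 × 0.00045835 = 0.000247509
Normaliser: 0.0554761 + 0.0122574 + 0.000247509 = 0.067981
P(Population 2 | x₁,x₂) = 0.0122574 / 0.067981 ≈ 0.1803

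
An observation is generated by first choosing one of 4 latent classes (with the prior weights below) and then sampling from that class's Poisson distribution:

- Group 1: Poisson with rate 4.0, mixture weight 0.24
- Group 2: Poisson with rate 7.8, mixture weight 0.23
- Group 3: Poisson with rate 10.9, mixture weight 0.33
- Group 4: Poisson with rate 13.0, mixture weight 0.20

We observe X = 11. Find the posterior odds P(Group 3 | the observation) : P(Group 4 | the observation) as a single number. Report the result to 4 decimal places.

Posterior odds = (π_i f_i(x)) / (π_j f_j(x)); the normalising sum cancels.
Evaluate each component's likelihood at the observed value:
  L_1 = e^(−4.0)·4.0^11/11! = 0.00192454
  L_2 = e^(−7.8)·7.8^11/11! = 0.0667403
  L_3 = e^(−10.9)·10.9^11/11! = 0.119323
  L_4 = e^(−13.0)·13.0^11/11! = 0.101483
Posterior odds = (π_3·L_3) / (π_4·L_4) = (0.33·0.119323) / (0.20·0.101483) = 0.0393767 / 0.0202966 ≈ 1.9401

1.9401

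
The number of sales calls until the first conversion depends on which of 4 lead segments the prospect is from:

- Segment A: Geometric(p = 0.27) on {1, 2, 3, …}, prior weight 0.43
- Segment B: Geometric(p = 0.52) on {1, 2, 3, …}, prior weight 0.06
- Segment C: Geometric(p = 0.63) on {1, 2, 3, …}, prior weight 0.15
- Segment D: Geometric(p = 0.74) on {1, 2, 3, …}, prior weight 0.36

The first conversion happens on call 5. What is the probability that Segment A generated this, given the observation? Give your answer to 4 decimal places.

0.8765

Posterior ∝ prior × likelihood, so P(k | x) ∝ w_k f_k(x); normalise over all components.
Component likelihoods at x = 5:
  p_A = 0.0766753
  p_B = 0.0276038
  p_C = 0.0118072
  p_D = 0.00338162
Unnormalised posteriors:
  w_A·p_A = 0.43 × 0.0766753 = 0.0329704
  w_B·p_B = 0.06 × 0.0276038 = 0.00165623
  w_C·p_C = 0.15 × 0.0118072 = 0.00177108
  w_D·p_D = 0.36 × 0.00338162 = 0.00121738
Evidence: 0.0329704 + 0.00165623 + 0.00177108 + 0.00121738 = 0.037615
So the posterior for Segment A is 0.0329704 / 0.037615 ≈ 0.8765.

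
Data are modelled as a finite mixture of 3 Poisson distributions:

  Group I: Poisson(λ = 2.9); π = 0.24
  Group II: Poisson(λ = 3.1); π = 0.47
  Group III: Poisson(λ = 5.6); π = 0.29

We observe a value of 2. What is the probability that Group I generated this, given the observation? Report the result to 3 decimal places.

0.319

P(component k | x) = π_k·f_k(x) / marginal(x), where marginal(x) = Σ_j π_j·f_j(x).
Component likelihoods at x = 2:
  f_I = 0.231373
  f_II = 0.216461
  f_III = 0.0579825
Multiply by the mixture weights:
  π_I·f_I = 0.24 × 0.231373 = 0.0555294
  π_II·f_II = 0.47 × 0.216461 = 0.101737
  π_III·f_III = 0.29 × 0.0579825 = 0.0168149
Sum: 0.0555294 + 0.101737 + 0.0168149 = 0.174081
So the posterior for Group I is 0.0555294 / 0.174081 ≈ 0.319.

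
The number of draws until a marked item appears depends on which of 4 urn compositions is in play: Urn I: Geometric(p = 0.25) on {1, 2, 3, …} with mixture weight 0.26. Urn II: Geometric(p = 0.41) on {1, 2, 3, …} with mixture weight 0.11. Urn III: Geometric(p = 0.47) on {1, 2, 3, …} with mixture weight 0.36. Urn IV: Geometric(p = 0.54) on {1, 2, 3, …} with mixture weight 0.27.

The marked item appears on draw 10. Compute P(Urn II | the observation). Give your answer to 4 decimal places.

0.0655

Apply Bayes' rule: the posterior for each component is proportional to its prior times its likelihood at x.
Geometric probabilities:
  p_I = 0.25·(1−0.25)^9 = 0.25·0.0750847 = 0.0187712
  p_II = 0.41·(1−0.41)^9 = 0.41·0.008663 = 0.00355183
  p_III = 0.47·(1−0.47)^9 = 0.47·0.00329976 = 0.00155089
  p_IV = 0.54·(1−0.54)^9 = 0.54·0.00092219 = 0.000497983
Weight by the priors:
  P(Z=I)·p_I = 0.26 × 0.0187712 = 0.0048805
  P(Z=II)·p_II = 0.11 × 0.00355183 = 0.000390701
  P(Z=III)·p_III = 0.36 × 0.00155089 = 0.00055832
  P(Z=IV)·p_IV = 0.27 × 0.000497983 = 0.000134455
Sum: 0.0048805 + 0.000390701 + 0.00055832 + 0.000134455 = 0.00596398
P(Urn II | 10) ≈ 0.0655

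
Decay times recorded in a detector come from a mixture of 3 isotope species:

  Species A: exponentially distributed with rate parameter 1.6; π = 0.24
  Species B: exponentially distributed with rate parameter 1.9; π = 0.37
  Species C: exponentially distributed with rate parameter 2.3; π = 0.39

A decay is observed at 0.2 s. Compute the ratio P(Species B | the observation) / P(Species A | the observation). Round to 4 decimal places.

1.7241

Since P(k|x) ∝ π_k f_k(x), the posterior odds are π_i f_i(x) / (π_j f_j(x)).
Component likelihoods at x = 0.2 s:
  f_A = 1.16184
  f_B = 1.29934
  f_C = 1.45195
0.480755 / 0.278841 ≈ 1.7241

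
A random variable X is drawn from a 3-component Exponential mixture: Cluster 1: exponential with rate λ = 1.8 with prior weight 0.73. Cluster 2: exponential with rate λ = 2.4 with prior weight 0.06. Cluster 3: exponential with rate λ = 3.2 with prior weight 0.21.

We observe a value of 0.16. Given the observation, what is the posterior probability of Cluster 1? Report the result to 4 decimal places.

0.6630

The responsibility of component k is P(Z=k) f_k(x) divided by Σ_j P(Z=j) f_j(x).
Evaluate each component's likelihood at the observed value:
  p_1 = 1.34957
  p_2 = 1.63472
  p_3 = 1.91775
Multiply by the mixture weights:
  P(Z=1)·p_1 = 0.73 × 1.34957 = 0.985187
  P(Z=2)·p_2 = 0.06 × 1.63472 = 0.0980829
  P(Z=3)·p_3 = 0.21 × 1.91775 = 0.402727
Marginal: 0.985187 + 0.0980829 + 0.402727 = 1.486
P(Cluster 1 | data) ≈ 0.6630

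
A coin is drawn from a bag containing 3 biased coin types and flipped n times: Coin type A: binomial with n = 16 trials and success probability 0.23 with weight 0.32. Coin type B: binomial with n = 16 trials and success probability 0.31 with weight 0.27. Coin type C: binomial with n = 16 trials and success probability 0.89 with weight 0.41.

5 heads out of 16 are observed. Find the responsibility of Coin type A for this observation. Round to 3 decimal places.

The responsibility of component k is P(Z=k) f_k(x) divided by Σ_j P(Z=j) f_j(x).
Component likelihoods at x = 5 heads out of 16:
  f_A = C(16,5)·0.23^5·0.77^11 = 4368·0.000643634·0.0564154 = 0.158606
  f_B = C(16,5)·0.31^5·0.69^11 = 4368·0.00286292·0.0168787 = 0.211072
  f_C = C(16,5)·0.89^5·0.11^11 = 4368·0.558406·2.85312e-11 = 6.95909e-08
Weight by the priors:
  P(Z=A)·f_A = 0.32 × 0.158606 = 0.0507539
  P(Z=B)·f_B = 0.27 × 0.211072 = 0.0569895
  P(Z=C)·f_C = 0.41 × 6.95909e-08 = 2.85323e-08
Marginal: 0.0507539 + 0.0569895 + 2.85323e-08 = 0.107743
P(Coin type A | data) = 0.0507539 / 0.107743 ≈ 0.471

0.471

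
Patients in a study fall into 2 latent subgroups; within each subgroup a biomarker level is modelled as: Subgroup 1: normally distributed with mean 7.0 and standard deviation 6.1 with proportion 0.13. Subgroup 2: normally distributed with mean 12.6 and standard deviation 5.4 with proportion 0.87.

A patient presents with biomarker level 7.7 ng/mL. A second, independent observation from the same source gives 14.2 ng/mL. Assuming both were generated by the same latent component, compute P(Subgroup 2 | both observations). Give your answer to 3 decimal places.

The responsibility of component k is w_k f_k(x) divided by Σ_j w_j f_j(x).
Since both observations come from the same component, the likelihood for component k is f_k(x₁)·f_k(x₂).
  f_1 = [(1/(6.1·√(2π)))·exp(−(7.7−7.0)²/(2·6.1²)) = 0.065400·exp(-0.00658) = 0.0649712] × [0.0325879] = 0.00211727
  f_2 = [(1/(5.4·√(2π)))·exp(−(7.7−12.6)²/(2·5.4²)) = 0.073878·exp(-0.41169) = 0.0489463] × [0.0707054] = 0.00346077
Unnormalised posteriors:
  w_1·f_1 = 0.13 × 0.00211727 = 0.000275246
  w_2·f_2 = 0.87 × 0.00346077 = 0.00301087
Denominator: 0.000275246 + 0.00301087 = 0.00328611
P(Subgroup 2 | x₁,x₂) ≈ 0.916

0.916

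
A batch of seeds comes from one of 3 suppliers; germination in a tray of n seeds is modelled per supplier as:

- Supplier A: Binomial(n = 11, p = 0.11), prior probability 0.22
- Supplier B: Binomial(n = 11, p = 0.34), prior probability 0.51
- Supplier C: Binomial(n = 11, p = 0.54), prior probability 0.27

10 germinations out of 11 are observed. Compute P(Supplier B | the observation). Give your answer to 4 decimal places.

By Bayes' theorem, P(k | x) = π_k f_k(x) / Σ_j π_j f_j(x).
Component likelihoods at x = 10 germinations out of 11:
  L_A = 2.53927e-09
  L_B = 0.000149874
  L_C = 0.0106681
Prior × likelihood for each component:
  π_A·L_A = 0.22 × 2.53927e-09 = 5.5864e-10
  π_B·L_B = 0.51 × 0.000149874 = 7.64357e-05
  π_C·L_C = 0.27 × 0.0106681 = 0.00288039
Denominator: 5.5864e-10 + 7.64357e-05 + 0.00288039 = 0.00295683
So the posterior for Supplier B is 7.64357e-05 / 0.00295683 ≈ 0.0259.

0.0259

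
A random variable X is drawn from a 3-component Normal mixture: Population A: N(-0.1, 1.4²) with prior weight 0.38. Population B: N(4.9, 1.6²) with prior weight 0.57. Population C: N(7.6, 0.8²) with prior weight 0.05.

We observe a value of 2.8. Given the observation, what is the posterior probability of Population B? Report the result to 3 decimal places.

0.826

P(component k | x) = π_k·f_k(x) / marginal(x), where marginal(x) = Σ_j π_j·f_j(x).
Normal densities:
  L_A = 0.033346
  L_B = 0.105371
  L_C = 7.59485e-09
Multiply by the mixture weights:
  π_A·L_A = 0.38 × 0.033346 = 0.0126715
  π_B·L_B = 0.57 × 0.105371 = 0.0600613
  π_C·L_C = 0.05 × 7.59485e-09 = 3.79743e-10
Evidence: 0.0126715 + 0.0600613 + 3.79743e-10 = 0.0727328
So the posterior for Population B is 0.0600613 / 0.0727328 ≈ 0.826.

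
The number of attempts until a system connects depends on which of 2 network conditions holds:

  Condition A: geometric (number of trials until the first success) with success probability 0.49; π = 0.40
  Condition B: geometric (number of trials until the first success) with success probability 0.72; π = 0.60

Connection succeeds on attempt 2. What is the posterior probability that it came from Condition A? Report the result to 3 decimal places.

Apply Bayes' rule: the posterior for each component is proportional to its prior times its likelihood at x.
Geometric probabilities:
  L_A = 0.2499
  L_B = 0.2016
Weight by the priors:
  π_A·L_A = 0.40 × 0.2499 = 0.09996
  π_B·L_B = 0.60 × 0.2016 = 0.12096
Normaliser: 0.09996 + 0.12096 = 0.22092
Responsibility of Condition A: 0.09996 / 0.22092 ≈ 0.452

0.452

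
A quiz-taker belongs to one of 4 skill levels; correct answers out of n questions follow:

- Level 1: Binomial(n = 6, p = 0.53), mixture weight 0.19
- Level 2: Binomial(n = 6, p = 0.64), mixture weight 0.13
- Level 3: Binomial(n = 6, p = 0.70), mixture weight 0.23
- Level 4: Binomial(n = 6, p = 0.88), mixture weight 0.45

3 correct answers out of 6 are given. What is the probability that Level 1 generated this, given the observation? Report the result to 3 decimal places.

P(component k | x) = π_k·f_k(x) / marginal(x), where marginal(x) = Σ_j π_j·f_j(x).
Evaluate each component's likelihood at the observed value:
  p_1 = C(6,3)·0.53^3·0.47^3 = 20·0.148877·0.103823 = 0.309137
  p_2 = C(6,3)·0.64^3·0.36^3 = 20·0.262144·0.046656 = 0.244612
  p_3 = C(6,3)·0.70^3·0.30^3 = 20·0.343·0.027 = 0.18522
  p_4 = C(6,3)·0.88^3·0.12^3 = 20·0.681472·0.001728 = 0.0235517
Prior × likelihood for each component:
  π_1·p_1 = 0.19 × 0.309137 = 0.0587361
  π_2·p_2 = 0.13 × 0.244612 = 0.0317995
  π_3·p_3 = 0.23 × 0.18522 = 0.0426006
  π_4·p_4 = 0.45 × 0.0235517 = 0.0105983
Marginal: 0.0587361 + 0.0317995 + 0.0426006 + 0.0105983 = 0.143734
P(Level 1 | 3 correct answers out of 6) = 0.0587361 / 0.143734 ≈ 0.409

0.409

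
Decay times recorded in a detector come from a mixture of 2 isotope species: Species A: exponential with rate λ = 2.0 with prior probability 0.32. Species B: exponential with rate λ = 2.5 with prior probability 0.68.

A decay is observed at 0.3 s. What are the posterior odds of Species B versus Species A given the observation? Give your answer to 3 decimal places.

Since P(k|x) ∝ P(Z=k) f_k(x), the posterior odds are P(Z=i) f_i(x) / (P(Z=j) f_j(x)).
Evaluate each component's likelihood at the observed value:
  p_A = 2.0·e^(−2.0·0.3) = 2.0·e^(−0.6000) = 1.09762
  p_B = 2.5·e^(−2.5·0.3) = 2.5·e^(−0.7500) = 1.18092
Odds = (0.68/0.32) × (1.18092/1.09762) = 2.125 × 1.07588 ≈ 2.286

2.286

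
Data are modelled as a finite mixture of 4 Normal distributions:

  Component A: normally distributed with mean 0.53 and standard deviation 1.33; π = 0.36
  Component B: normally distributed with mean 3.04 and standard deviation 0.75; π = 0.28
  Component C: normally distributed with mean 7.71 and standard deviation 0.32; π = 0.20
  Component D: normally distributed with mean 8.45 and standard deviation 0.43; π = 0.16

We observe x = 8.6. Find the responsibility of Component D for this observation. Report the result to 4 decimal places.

0.9640

Posterior ∝ prior × likelihood, so P(k | x) ∝ P(Z=k) f_k(x); normalise over all components.
Normal densities:
  f_A = 3.03692e-09
  f_B = 6.19408e-13
  f_C = 0.0260645
  f_D = 0.873007
Prior × likelihood for each component:
  P(Z=A)·f_A = 0.36 × 3.03692e-09 = 1.09329e-09
  P(Z=B)·f_B = 0.28 × 6.19408e-13 = 1.73434e-13
  P(Z=C)·f_C = 0.20 × 0.0260645 = 0.00521291
  P(Z=D)·f_D = 0.16 × 0.873007 = 0.139681
Marginal: 1.09329e-09 + 1.73434e-13 + 0.00521291 + 0.139681 = 0.144894
P(Component D | the observation) = 0.139681 / 0.144894 ≈ 0.9640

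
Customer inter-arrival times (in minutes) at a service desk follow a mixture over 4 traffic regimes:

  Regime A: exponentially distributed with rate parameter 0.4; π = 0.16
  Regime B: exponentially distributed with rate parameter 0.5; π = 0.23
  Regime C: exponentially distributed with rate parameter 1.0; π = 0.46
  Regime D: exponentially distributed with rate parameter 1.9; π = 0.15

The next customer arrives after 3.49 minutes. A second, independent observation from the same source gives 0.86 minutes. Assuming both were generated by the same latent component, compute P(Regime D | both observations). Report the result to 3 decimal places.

0.008

The responsibility of component k is π_k f_k(x) divided by Σ_j π_j f_j(x).
Since both observations come from the same component, the likelihood for component k is f_k(x₁)·f_k(x₂).
  L_A = [0.4·e^(−0.4·3.49) = 0.4·e^(−1.3960) = 0.0990341] × [0.283572] = 0.0280833
  L_B = [0.5·e^(−0.5·3.49) = 0.5·e^(−1.7450) = 0.0873225] × [0.325255] = 0.028402
  L_C = [1.0·e^(−1.0·3.49) = 1.0·e^(−3.4900) = 0.0305009] × [0.423162] = 0.0129068
  L_D = [1.9·e^(−1.9·3.49) = 1.9·e^(−6.6310) = 0.0025058] × [0.37078] = 0.000929102
Unnormalised posteriors:
  π_A·L_A = 0.16 × 0.0280833 = 0.00449332
  π_B·L_B = 0.23 × 0.028402 = 0.00653247
  π_C·L_C = 0.46 × 0.0129068 = 0.00593713
  π_D·L_D = 0.15 × 0.000929102 = 0.000139365
Marginal: 0.00449332 + 0.00653247 + 0.00593713 + 0.000139365 = 0.0171023
P(Regime D | x₁,x₂) ≈ 0.008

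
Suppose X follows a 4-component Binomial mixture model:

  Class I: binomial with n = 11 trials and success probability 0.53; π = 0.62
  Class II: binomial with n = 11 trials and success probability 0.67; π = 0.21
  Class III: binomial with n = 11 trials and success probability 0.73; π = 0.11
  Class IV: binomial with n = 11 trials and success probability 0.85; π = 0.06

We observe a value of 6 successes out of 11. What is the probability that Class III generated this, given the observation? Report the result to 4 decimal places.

The responsibility of component k is π_k f_k(x) divided by Σ_j π_j f_j(x).
Binomial probabilities:
  L_I = 0.234848
  L_II = 0.163554
  L_III = 0.100322
  L_IV = 0.0132316
Multiply by the mixture weights:
  π_I·L_I = 0.62 × 0.234848 = 0.145606
  π_II·L_II = 0.21 × 0.163554 = 0.0343463
  π_III·L_III = 0.11 × 0.100322 = 0.0110355
  π_IV·L_IV = 0.06 × 0.0132316 = 0.000793895
Normaliser: 0.145606 + 0.0343463 + 0.0110355 + 0.000793895 = 0.191781
P(Class III | 6 successes out of 11) = 0.0110355 / 0.191781 ≈ 0.0575

0.0575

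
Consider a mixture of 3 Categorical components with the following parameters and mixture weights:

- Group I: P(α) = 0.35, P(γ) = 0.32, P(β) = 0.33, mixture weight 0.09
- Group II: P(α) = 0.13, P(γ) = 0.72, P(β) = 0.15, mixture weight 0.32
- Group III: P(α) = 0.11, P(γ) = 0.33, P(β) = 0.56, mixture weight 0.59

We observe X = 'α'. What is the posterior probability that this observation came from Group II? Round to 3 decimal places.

0.301

P(component k | x) = P(Z=k)·f_k(x) / marginal(x), where marginal(x) = Σ_j P(Z=j)·f_j(x).
Categorical probabilities:
  p_I = 0.35
  p_II = 0.13
  p_III = 0.11
Prior × likelihood for each component:
  P(Z=I)·p_I = 0.09 × 0.35 = 0.0315
  P(Z=II)·p_II = 0.32 × 0.13 = 0.0416
  P(Z=III)·p_III = 0.59 × 0.11 = 0.0649
Sum: 0.0315 + 0.0416 + 0.0649 = 0.138
Responsibility of Group II: 0.0416 / 0.138 ≈ 0.301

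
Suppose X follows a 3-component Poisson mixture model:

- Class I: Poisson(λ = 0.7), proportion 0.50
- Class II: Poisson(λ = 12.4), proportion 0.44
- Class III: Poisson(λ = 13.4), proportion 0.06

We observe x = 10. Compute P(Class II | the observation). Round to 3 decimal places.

0.902

By Bayes' theorem, P(k | x) = P(Z=k) f_k(x) / Σ_j P(Z=j) f_j(x).
Component likelihoods at x = 10:
  f_I = e^(−0.7)·0.7^10/10! = 3.86555e-09
  f_II = e^(−12.4)·12.4^10/10! = 0.0975444
  f_III = e^(−13.4)·13.4^10/10! = 0.0779361
Multiply by the mixture weights:
  P(Z=I)·f_I = 0.50 × 3.86555e-09 = 1.93277e-09
  P(Z=II)·f_II = 0.44 × 0.0975444 = 0.0429195
  P(Z=III)·f_III = 0.06 × 0.0779361 = 0.00467617
Denominator: 1.93277e-09 + 0.0429195 + 0.00467617 = 0.0475957
P(Class II | x) = 0.0429195 / 0.0475957 ≈ 0.902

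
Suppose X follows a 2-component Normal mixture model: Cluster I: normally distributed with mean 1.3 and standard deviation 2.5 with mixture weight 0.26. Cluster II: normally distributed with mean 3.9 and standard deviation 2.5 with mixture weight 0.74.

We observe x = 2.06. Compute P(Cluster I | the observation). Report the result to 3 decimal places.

0.305

The responsibility of component k is w_k f_k(x) divided by Σ_j w_j f_j(x).
Component likelihoods at x = 2.06:
  L_I = 0.152371
  L_II = 0.121714
Multiply by the mixture weights:
  w_I·L_I = 0.26 × 0.152371 = 0.0396164
  w_II·L_II = 0.74 × 0.121714 = 0.0900687
Sum: 0.0396164 + 0.0900687 = 0.129685
P(Cluster I | x) = 0.0396164 / 0.129685 ≈ 0.305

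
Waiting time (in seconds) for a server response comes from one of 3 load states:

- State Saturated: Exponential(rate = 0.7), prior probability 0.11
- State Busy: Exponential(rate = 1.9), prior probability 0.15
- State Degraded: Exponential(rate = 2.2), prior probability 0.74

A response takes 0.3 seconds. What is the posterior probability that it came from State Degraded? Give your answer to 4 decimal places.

By Bayes' theorem, P(k | x) = π_k f_k(x) / Σ_j π_j f_j(x).
Evaluate each component's likelihood at the observed value:
  L_Saturated = 0.567409
  L_Busy = 1.0745
  L_Degraded = 1.13707
Prior × likelihood for each component:
  π_Saturated·L_Saturated = 0.11 × 0.567409 = 0.062415
  π_Busy·L_Busy = 0.15 × 1.0745 = 0.161175
  π_Degraded·L_Degraded = 0.74 × 1.13707 = 0.841434
Marginal: 0.062415 + 0.161175 + 0.841434 = 1.06502
So the posterior for State Degraded is 0.841434 / 1.06502 ≈ 0.7901.

0.7901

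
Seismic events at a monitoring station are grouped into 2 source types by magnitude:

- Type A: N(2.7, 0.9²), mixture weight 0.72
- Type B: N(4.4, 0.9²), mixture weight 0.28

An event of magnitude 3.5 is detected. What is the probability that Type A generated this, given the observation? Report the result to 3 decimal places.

0.741

P(component k | x) = π_k·f_k(x) / marginal(x), where marginal(x) = Σ_j π_j·f_j(x).
Evaluate each component's likelihood at the observed value:
  f_A = 0.298603
  f_B = 0.268856
Unnormalised posteriors:
  π_A·f_A = 0.72 × 0.298603 = 0.214994
  π_B·f_B = 0.28 × 0.268856 = 0.0752798
Marginal: 0.214994 + 0.0752798 = 0.290274
P(Type A | x) = 0.214994 / 0.290274 ≈ 0.741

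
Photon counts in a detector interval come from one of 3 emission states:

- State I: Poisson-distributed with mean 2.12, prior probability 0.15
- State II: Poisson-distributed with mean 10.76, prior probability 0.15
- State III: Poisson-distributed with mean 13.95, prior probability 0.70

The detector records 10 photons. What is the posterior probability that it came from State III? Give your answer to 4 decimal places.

By Bayes' theorem, P(k | x) = P(Z=k) f_k(x) / Σ_j P(Z=j) f_j(x).
Component likelihoods at x = 10 photons:
  p_I = 6.06584e-05
  p_II = 0.121717
  p_III = 0.0672312
Multiply by the mixture weights:
  P(Z=I)·p_I = 0.15 × 6.06584e-05 = 9.09877e-06
  P(Z=II)·p_II = 0.15 × 0.121717 = 0.0182575
  P(Z=III)·p_III = 0.70 × 0.0672312 = 0.0470619
Marginal: 9.09877e-06 + 0.0182575 + 0.0470619 = 0.0653285
So the posterior for State III is 0.0470619 / 0.0653285 ≈ 0.7204.

0.7204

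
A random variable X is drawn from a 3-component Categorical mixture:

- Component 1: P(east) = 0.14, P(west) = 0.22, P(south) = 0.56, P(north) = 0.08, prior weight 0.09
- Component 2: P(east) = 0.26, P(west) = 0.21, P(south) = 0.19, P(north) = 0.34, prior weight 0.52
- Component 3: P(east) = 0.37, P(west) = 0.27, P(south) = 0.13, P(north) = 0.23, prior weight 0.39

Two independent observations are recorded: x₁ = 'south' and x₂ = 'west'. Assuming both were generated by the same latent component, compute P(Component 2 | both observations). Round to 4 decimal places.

0.4557

Posterior ∝ prior × likelihood, so P(k | x) ∝ π_k f_k(x); normalise over all components.
Since both observations come from the same component, the likelihood for component k is f_k(x₁)·f_k(x₂).
  L_1 = [0.56] × [0.22] = 0.1232
  L_2 = [0.19] × [0.21] = 0.0399
  L_3 = [0.13] × [0.27] = 0.0351
Multiply by the mixture weights:
  π_1·L_1 = 0.09 × 0.1232 = 0.011088
  π_2·L_2 = 0.52 × 0.0399 = 0.020748
  π_3·L_3 = 0.39 × 0.0351 = 0.013689
Marginal: 0.011088 + 0.020748 + 0.013689 = 0.045525
So the posterior for Component 2 is 0.020748 / 0.045525 ≈ 0.4557.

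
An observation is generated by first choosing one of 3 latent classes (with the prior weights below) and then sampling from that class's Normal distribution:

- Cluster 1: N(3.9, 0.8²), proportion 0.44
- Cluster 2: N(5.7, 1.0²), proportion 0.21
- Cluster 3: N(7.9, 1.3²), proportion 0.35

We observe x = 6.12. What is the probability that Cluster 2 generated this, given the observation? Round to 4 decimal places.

Posterior ∝ prior × likelihood, so P(k | x) ∝ P(Z=k) f_k(x); normalise over all components.
Evaluate each component's likelihood at the observed value:
  L_1 = (1/(0.8·√(2π)))·exp(−(6.12−3.9)²/(2·0.8²)) = 0.498678·exp(-3.85031) = 0.0106084
  L_2 = (1/(1.0·√(2π)))·exp(−(6.12−5.7)²/(2·1.0²)) = 0.398942·exp(-0.08820) = 0.365263
  L_3 = (1/(1.3·√(2π)))·exp(−(6.12−7.9)²/(2·1.3²)) = 0.306879·exp(-0.93740) = 0.120188
Unnormalised posteriors:
  P(Z=1)·L_1 = 0.44 × 0.0106084 = 0.0046677
  P(Z=2)·L_2 = 0.21 × 0.365263 = 0.0767052
  P(Z=3)·L_3 = 0.35 × 0.120188 = 0.0420658
Sum: 0.0046677 + 0.0767052 + 0.0420658 = 0.123439
P(Cluster 2 | x) = 0.0767052 / 0.123439 ≈ 0.6214

0.6214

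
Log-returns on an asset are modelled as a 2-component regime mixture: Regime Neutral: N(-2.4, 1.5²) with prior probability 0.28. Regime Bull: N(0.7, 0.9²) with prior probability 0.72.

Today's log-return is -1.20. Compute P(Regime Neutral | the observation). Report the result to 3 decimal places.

Posterior ∝ prior × likelihood, so P(k | x) ∝ π_k f_k(x); normalise over all components.
Component likelihoods at x = -1.20:
  f_Neutral = (1/(1.5·√(2π)))·exp(−(-1.20−-2.4)²/(2·1.5²)) = 0.265962·exp(-0.32000) = 0.193128
  f_Bull = (1/(0.9·√(2π)))·exp(−(-1.20−0.7)²/(2·0.9²)) = 0.443269·exp(-2.22840) = 0.0477406
Unnormalised posteriors:
  π_Neutral·f_Neutral = 0.28 × 0.193128 = 0.0540758
  π_Bull·f_Bull = 0.72 × 0.0477406 = 0.0343732
Denominator: 0.0540758 + 0.0343732 = 0.088449
P(Regime Neutral | x) = 0.0540758 / 0.088449 ≈ 0.611

0.611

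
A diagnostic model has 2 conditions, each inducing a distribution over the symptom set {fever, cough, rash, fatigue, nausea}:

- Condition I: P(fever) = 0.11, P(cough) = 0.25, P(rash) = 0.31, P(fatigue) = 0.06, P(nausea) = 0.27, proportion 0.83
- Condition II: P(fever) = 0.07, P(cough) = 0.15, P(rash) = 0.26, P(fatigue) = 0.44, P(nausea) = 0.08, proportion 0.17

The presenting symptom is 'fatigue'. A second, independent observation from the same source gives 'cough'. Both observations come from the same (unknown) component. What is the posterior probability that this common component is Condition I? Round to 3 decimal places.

0.526

By Bayes' theorem, P(k | x) = P(Z=k) f_k(x) / Σ_j P(Z=j) f_j(x).
Since both observations come from the same component, the likelihood for component k is f_k(x₁)·f_k(x₂).
  f_I = [P(fatigue | comp) = 0.06] × [0.25] = 0.015
  f_II = [P(fatigue | comp) = 0.44] × [0.15] = 0.066
Weight by the priors:
  P(Z=I)·f_I = 0.83 × 0.015 = 0.01245
  P(Z=II)·f_II = 0.17 × 0.066 = 0.01122
Sum: 0.01245 + 0.01122 = 0.02367
P(Condition I | x) ≈ 0.526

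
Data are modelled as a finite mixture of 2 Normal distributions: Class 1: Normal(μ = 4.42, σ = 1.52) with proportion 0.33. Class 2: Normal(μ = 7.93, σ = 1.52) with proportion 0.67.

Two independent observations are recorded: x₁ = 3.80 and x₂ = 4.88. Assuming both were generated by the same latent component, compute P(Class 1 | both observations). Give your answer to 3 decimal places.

0.992

Apply Bayes' rule: the posterior for each component is proportional to its prior times its likelihood at x.
Since both observations come from the same component, the likelihood for component k is f_k(x₁)·f_k(x₂).
  f_1 = [(1/(1.52·√(2π)))·exp(−(3.80−4.42)²/(2·1.52²)) = 0.262462·exp(-0.08319) = 0.241512] × [0.250714] = 0.0605504
  f_2 = [(1/(1.52·√(2π)))·exp(−(3.80−7.93)²/(2·1.52²)) = 0.262462·exp(-3.69133) = 0.00654549] × [0.0350553] = 0.000229454
Weight by the priors:
  P(Z=1)·f_1 = 0.33 × 0.0605504 = 0.0199816
  P(Z=2)·f_2 = 0.67 × 0.000229454 = 0.000153734
Denominator: 0.0199816 + 0.000153734 = 0.0201354
P(Class 1 | data) ≈ 0.992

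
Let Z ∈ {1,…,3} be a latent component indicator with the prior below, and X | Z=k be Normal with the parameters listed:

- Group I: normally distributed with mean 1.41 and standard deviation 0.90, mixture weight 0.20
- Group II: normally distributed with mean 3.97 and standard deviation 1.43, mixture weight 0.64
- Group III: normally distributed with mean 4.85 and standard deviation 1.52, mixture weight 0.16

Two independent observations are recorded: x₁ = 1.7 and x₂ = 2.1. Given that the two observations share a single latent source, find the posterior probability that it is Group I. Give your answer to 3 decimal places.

The responsibility of component k is w_k f_k(x) divided by Σ_j w_j f_j(x).
Since both observations come from the same component, the likelihood for component k is f_k(x₁)·f_k(x₂).
  p_I = [0.420845] × [0.330395] = 0.139045
  p_II = [0.0791388] × [0.118642] = 0.0093892
  p_III = [0.0306536] × [0.0510847] = 0.00156593
Multiply by the mixture weights:
  w_I·p_I = 0.20 × 0.139045 = 0.027809
  w_II·p_II = 0.64 × 0.0093892 = 0.00600909
  w_III·p_III = 0.16 × 0.00156593 = 0.000250549
Normaliser: 0.027809 + 0.00600909 + 0.000250549 = 0.0340686
So the posterior for Group I is 0.027809 / 0.0340686 ≈ 0.816.

0.816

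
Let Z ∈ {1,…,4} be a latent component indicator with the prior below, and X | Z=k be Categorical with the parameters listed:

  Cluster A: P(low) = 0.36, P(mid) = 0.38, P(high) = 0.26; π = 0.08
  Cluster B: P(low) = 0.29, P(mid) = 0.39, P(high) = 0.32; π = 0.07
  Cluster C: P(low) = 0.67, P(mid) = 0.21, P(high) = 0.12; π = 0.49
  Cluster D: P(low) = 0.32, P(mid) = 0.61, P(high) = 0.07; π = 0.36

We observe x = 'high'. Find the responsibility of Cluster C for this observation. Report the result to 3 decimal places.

0.462

By Bayes' theorem, P(k | x) = w_k f_k(x) / Σ_j w_j f_j(x).
Component likelihoods at x = 'high':
  f_A = 0.26
  f_B = 0.32
  f_C = 0.12
  f_D = 0.07
Unnormalised posteriors:
  w_A·f_A = 0.08 × 0.26 = 0.0208
  w_B·f_B = 0.07 × 0.32 = 0.0224
  w_C·f_C = 0.49 × 0.12 = 0.0588
  w_D·f_D = 0.36 × 0.07 = 0.0252
Evidence: 0.0208 + 0.0224 + 0.0588 + 0.0252 = 0.1272
Responsibility of Cluster C: 0.0588 / 0.1272 ≈ 0.462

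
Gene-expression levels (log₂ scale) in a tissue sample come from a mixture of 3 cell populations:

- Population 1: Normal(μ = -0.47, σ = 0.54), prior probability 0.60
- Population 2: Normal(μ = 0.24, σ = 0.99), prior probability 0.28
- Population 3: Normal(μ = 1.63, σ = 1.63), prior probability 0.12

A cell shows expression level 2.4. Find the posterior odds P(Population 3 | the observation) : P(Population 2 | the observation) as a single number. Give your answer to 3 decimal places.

2.516

Since P(k|x) ∝ π_k f_k(x), the posterior odds are π_i f_i(x) / (π_j f_j(x)).
Normal densities:
  L_1 = (1/(0.54·√(2π)))·exp(−(2.4−-0.47)²/(2·0.54²)) = 0.738782·exp(-14.12363) = 5.42878e-07
  L_2 = (1/(0.99·√(2π)))·exp(−(2.4−0.24)²/(2·0.99²)) = 0.402972·exp(-2.38017) = 0.0372891
  L_3 = (1/(1.63·√(2π)))·exp(−(2.4−1.63)²/(2·1.63²)) = 0.244750·exp(-0.11158) = 0.21891
Odds = (0.12/0.28) × (0.21891/0.0372891) = 0.428571 × 5.8706 ≈ 2.516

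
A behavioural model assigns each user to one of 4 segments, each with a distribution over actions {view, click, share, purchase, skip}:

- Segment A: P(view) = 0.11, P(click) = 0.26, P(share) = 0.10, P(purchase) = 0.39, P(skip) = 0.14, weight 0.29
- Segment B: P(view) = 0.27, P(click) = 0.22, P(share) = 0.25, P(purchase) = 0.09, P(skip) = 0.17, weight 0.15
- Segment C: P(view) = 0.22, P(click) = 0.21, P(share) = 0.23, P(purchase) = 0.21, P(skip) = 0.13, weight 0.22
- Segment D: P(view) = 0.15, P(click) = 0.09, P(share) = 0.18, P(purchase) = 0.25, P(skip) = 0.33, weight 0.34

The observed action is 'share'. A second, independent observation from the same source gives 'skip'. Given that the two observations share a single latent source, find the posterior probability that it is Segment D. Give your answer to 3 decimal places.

0.543

By Bayes' theorem, P(k | x) = P(Z=k) f_k(x) / Σ_j P(Z=j) f_j(x).
Since both observations come from the same component, the likelihood for component k is f_k(x₁)·f_k(x₂).
  L_A = [0.1] × [0.14] = 0.014
  L_B = [0.25] × [0.17] = 0.0425
  L_C = [0.23] × [0.13] = 0.0299
  L_D = [0.18] × [0.33] = 0.0594
Multiply by the mixture weights:
  P(Z=A)·L_A = 0.29 × 0.014 = 0.00406
  P(Z=B)·L_B = 0.15 × 0.0425 = 0.006375
  P(Z=C)·L_C = 0.22 × 0.0299 = 0.006578
  P(Z=D)·L_D = 0.34 × 0.0594 = 0.020196
Denominator: 0.00406 + 0.006375 + 0.006578 + 0.020196 = 0.037209
So the posterior for Segment D is 0.020196 / 0.037209 ≈ 0.543.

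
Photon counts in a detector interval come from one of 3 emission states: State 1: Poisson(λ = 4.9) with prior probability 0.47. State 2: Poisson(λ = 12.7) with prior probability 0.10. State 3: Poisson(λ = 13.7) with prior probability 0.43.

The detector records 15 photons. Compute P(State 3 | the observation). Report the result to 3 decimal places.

0.830

The responsibility of component k is π_k f_k(x) divided by Σ_j π_j f_j(x).
Evaluate each component's likelihood at the observed value:
  p_1 = e^(−4.9)·4.9^15/15! = 0.000128351
  p_2 = e^(−12.7)·12.7^15/15! = 0.0841427
  p_3 = e^(−13.7)·13.7^15/15! = 0.0964883
Weight by the priors:
  π_1·p_1 = 0.47 × 0.000128351 = 6.03249e-05
  π_2·p_2 = 0.10 × 0.0841427 = 0.00841427
  π_3·p_3 = 0.43 × 0.0964883 = 0.04149
Marginal: 6.03249e-05 + 0.00841427 + 0.04149 = 0.0499645
P(State 3 | 15 photons) = 0.04149 / 0.0499645 ≈ 0.830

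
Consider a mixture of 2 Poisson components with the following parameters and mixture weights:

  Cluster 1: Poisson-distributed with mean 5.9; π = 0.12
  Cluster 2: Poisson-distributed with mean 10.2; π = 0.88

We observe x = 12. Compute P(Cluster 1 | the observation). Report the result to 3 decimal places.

P(component k | x) = w_k·f_k(x) / marginal(x), where marginal(x) = Σ_j w_j·f_j(x).
Component likelihoods at x = 12:
  f_1 = 0.0101754
  f_2 = 0.098415
Weight by the priors:
  w_1·f_1 = 0.12 × 0.0101754 = 0.00122104
  w_2·f_2 = 0.88 × 0.098415 = 0.0866052
Sum: 0.00122104 + 0.0866052 = 0.0878263
P(Cluster 1 | 12) ≈ 0.014

0.014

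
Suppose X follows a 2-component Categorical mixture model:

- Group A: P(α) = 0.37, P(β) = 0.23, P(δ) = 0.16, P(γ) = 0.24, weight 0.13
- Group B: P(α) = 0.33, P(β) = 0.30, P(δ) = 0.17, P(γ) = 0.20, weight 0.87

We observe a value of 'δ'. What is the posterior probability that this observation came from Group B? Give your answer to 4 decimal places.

P(component k | x) = π_k·f_k(x) / marginal(x), where marginal(x) = Σ_j π_j·f_j(x).
Component likelihoods at x = 'δ':
  f_A = 0.16
  f_B = 0.17
Unnormalised posteriors:
  π_A·f_A = 0.13 × 0.16 = 0.0208
  π_B·f_B = 0.87 × 0.17 = 0.1479
Marginal: 0.0208 + 0.1479 = 0.1687
P(Group B | 'δ') ≈ 0.8767

0.8767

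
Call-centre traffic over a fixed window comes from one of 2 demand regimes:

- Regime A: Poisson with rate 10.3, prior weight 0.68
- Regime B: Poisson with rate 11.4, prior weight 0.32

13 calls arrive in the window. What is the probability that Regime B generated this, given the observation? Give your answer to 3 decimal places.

Posterior ∝ prior × likelihood, so P(k | x) ∝ w_k f_k(x); normalise over all components.
Component likelihoods at x = 13 calls:
  p_A = 0.0793178
  p_B = 0.0987474
Weight by the priors:
  w_A·p_A = 0.68 × 0.0793178 = 0.0539361
  w_B·p_B = 0.32 × 0.0987474 = 0.0315992
Denominator: 0.0539361 + 0.0315992 = 0.0855352
So the posterior for Regime B is 0.0315992 / 0.0855352 ≈ 0.369.

0.369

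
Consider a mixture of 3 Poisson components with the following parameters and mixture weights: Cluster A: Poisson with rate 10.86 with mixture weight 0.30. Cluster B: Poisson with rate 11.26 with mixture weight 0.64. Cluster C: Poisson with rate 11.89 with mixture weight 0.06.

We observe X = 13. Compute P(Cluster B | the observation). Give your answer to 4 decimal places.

0.6501

By Bayes' theorem, P(k | x) = P(Z=k) f_k(x) / Σ_j P(Z=j) f_j(x).
Component likelihoods at x = 13:
  L_A = e^(−10.86)·10.86^13/13! = 0.0901715
  L_B = e^(−11.26)·11.26^13/13! = 0.0967304
  L_C = e^(−11.89)·11.89^13/13! = 0.10455
Weight by the priors:
  P(Z=A)·L_A = 0.30 × 0.0901715 = 0.0270515
  P(Z=B)·L_B = 0.64 × 0.0967304 = 0.0619074
  P(Z=C)·L_C = 0.06 × 0.10455 = 0.00627298
Evidence: 0.0270515 + 0.0619074 + 0.00627298 = 0.0952319
Responsibility of Cluster B: 0.0619074 / 0.0952319 ≈ 0.6501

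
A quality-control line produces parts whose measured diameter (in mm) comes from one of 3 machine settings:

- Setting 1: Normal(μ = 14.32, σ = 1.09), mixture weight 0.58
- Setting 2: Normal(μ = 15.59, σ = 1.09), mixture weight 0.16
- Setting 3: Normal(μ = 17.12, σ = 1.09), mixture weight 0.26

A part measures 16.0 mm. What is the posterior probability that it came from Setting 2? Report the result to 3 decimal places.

Apply Bayes' rule: the posterior for each component is proportional to its prior times its likelihood at x.
Evaluate each component's likelihood at the observed value:
  p_1 = (1/(1.09·√(2π)))·exp(−(16.0−14.32)²/(2·1.09²)) = 0.366002·exp(-1.18778) = 0.111593
  p_2 = (1/(1.09·√(2π)))·exp(−(16.0−15.59)²/(2·1.09²)) = 0.366002·exp(-0.07074) = 0.341005
  p_3 = (1/(1.09·√(2π)))·exp(−(16.0−17.12)²/(2·1.09²)) = 0.366002·exp(-0.52790) = 0.215883
Unnormalised posteriors:
  P(Z=1)·p_1 = 0.58 × 0.111593 = 0.0647241
  P(Z=2)·p_2 = 0.16 × 0.341005 = 0.0545607
  P(Z=3)·p_3 = 0.26 × 0.215883 = 0.0561296
Sum: 0.0647241 + 0.0545607 + 0.0561296 = 0.175414
P(Setting 2 | the observation) = 0.0545607 / 0.175414 ≈ 0.311

0.311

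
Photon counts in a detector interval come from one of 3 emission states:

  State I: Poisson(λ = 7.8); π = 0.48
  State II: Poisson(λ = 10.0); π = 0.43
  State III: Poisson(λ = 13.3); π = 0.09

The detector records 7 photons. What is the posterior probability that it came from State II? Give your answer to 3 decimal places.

Posterior ∝ prior × likelihood, so P(k | x) ∝ π_k f_k(x); normalise over all components.
Evaluate each component's likelihood at the observed value:
  f_I = e^(−7.8)·7.8^7/7! = 0.142802
  f_II = e^(−10.0)·10.0^7/7! = 0.0900792
  f_III = e^(−13.3)·13.3^7/7! = 0.0244576
Unnormalised posteriors:
  π_I·f_I = 0.48 × 0.142802 = 0.068545
  π_II·f_II = 0.43 × 0.0900792 = 0.0387341
  π_III·f_III = 0.09 × 0.0244576 = 0.00220119
Evidence: 0.068545 + 0.0387341 + 0.00220119 = 0.10948
P(State II | the observation) = 0.0387341 / 0.10948 ≈ 0.354

0.354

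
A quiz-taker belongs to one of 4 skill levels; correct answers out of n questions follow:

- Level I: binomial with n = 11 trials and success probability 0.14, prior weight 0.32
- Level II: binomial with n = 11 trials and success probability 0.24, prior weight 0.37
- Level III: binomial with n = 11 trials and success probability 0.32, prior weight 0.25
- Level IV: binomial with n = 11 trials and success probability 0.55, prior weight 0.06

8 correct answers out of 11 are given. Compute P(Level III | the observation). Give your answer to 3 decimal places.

0.154

The responsibility of component k is π_k f_k(x) divided by Σ_j π_j f_j(x).
Binomial probabilities:
  L_I = C(11,8)·0.14^8·0.86^3 = 165·1.47579e-07·0.636056 = 1.54883e-05
  L_II = C(11,8)·0.24^8·0.76^3 = 165·1.10075e-05·0.438976 = 0.000797287
  L_III = C(11,8)·0.32^8·0.68^3 = 165·0.000109951·0.314432 = 0.00570441
  L_IV = C(11,8)·0.55^8·0.45^3 = 165·0.00837339·0.091125 = 0.125899
Multiply by the mixture weights:
  π_I·L_I = 0.32 × 1.54883e-05 = 4.95625e-06
  π_II·L_II = 0.37 × 0.000797287 = 0.000294996
  π_III·L_III = 0.25 × 0.00570441 = 0.0014261
  π_IV·L_IV = 0.06 × 0.125899 = 0.00755395
Evidence: 4.95625e-06 + 0.000294996 + 0.0014261 + 0.00755395 = 0.00928001
P(Level III | data) ≈ 0.154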